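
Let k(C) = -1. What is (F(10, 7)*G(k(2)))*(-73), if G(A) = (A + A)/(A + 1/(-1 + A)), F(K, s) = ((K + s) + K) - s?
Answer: -5840/3 ≈ -1946.7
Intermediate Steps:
F(K, s) = 2*K (F(K, s) = (s + 2*K) - s = 2*K)
G(A) = 2*A/(A + 1/(-1 + A)) (G(A) = (2*A)/(A + 1/(-1 + A)) = 2*A/(A + 1/(-1 + A)))
(F(10, 7)*G(k(2)))*(-73) = ((2*10)*(2*(-1)*(-1 - 1)/(1 + (-1)² - 1*(-1))))*(-73) = (20*(2*(-1)*(-2)/(1 + 1 + 1)))*(-73) = (20*(2*(-1)*(-2)/3))*(-73) = (20*(2*(-1)*(⅓)*(-2)))*(-73) = (20*(4/3))*(-73) = (80/3)*(-73) = -5840/3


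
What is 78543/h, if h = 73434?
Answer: 26181/24478 ≈ 1.0696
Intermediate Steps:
78543/h = 78543/73434 = 78543*(1/73434) = 26181/24478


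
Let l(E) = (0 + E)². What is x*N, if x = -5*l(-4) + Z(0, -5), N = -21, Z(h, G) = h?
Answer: 1680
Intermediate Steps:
l(E) = E²
x = -80 (x = -5*(-4)² + 0 = -5*16 + 0 = -80 + 0 = -80)
x*N = -80*(-21) = 1680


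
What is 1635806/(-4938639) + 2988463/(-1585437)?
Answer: -1928045253231/869989000027 ≈ -2.2162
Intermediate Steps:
1635806/(-4938639) + 2988463/(-1585437) = 1635806*(-1/4938639) + 2988463*(-1/1585437) = -1635806/4938639 - 2988463/1585437 = -1928045253231/869989000027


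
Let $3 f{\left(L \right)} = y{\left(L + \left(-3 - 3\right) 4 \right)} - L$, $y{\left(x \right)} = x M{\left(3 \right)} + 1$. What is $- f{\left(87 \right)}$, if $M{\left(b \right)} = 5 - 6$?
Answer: $\frac{149}{3} \approx 49.667$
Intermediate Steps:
$M{\left(b \right)} = -1$ ($M{\left(b \right)} = 5 - 6 = -1$)
$y{\left(x \right)} = 1 - x$ ($y{\left(x \right)} = x \left(-1\right) + 1 = - x + 1 = 1 - x$)
$f{\left(L \right)} = \frac{25}{3} - \frac{2 L}{3}$ ($f{\left(L \right)} = \frac{\left(1 - \left(L + \left(-3 - 3\right) 4\right)\right) - L}{3} = \frac{\left(1 - \left(L - 24\right)\right) - L}{3} = \frac{\left(1 - \left(-24 + L\right)\right) - L}{3} = \frac{\left(25 - L\right) - L}{3} = \frac{25 - 2 L}{3} = \frac{25}{3} - \frac{2 L}{3}$)
$- f{\left(87 \right)} = - (\frac{25}{3} - 58) = \left(-1\right) \left(- \frac{149}{3}\right) = \frac{149}{3}$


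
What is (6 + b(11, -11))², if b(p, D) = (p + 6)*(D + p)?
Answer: 36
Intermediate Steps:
b(p, D) = (6 + p)*(D + p)
(6 + b(11, -11))² = (6 + (11² + 6*(-11) + 6*11 - 11*11))² = (6 + (121 - 66 + 66 - 121))² = (6 + 0)² = 6² = 36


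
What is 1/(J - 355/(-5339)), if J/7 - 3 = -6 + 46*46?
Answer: 5339/78969504 ≈ 6.7608e-5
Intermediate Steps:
J = 14791 (J = 21 + 7*(-6 + 46*46) = 21 + 7*(-6 + 2116) = 21 + 7*2110 = 21 + 14770 = 14791)
1/(J - 355/(-5339)) = 1/(14791 - 355/(-5339)) = 1/(14791 - 355*(-1/5339)) = 1/(14791 + 355/5339) = 1/(78969504/5339) = 5339/78969504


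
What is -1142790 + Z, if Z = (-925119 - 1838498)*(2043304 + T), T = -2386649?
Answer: 948872936075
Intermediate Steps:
Z = 948874078865 (Z = (-925119 - 1838498)*(2043304 - 2386649) = -2763617*(-343345) = 948874078865)
-1142790 + Z = -1142790 + 948874078865 = 948872936075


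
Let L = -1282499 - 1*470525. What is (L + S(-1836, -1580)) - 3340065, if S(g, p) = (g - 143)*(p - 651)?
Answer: -677940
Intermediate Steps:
S(g, p) = (-651 + p)*(-143 + g) (S(g, p) = (-143 + g)*(-651 + p) = (-651 + p)*(-143 + g))
L = -1753024 (L = -1282499 - 470525 = -1753024)
(L + S(-1836, -1580)) - 3340065 = (-1753024 + (93093 - 651*(-1836) - 143*(-1580) - 1836*(-1580))) - 3340065 = (-1753024 + (93093 + 1195236 + 225940 + 2900880)) - 3340065 = (-1753024 + 4415149) - 3340065 = 2662125 - 3340065 = -677940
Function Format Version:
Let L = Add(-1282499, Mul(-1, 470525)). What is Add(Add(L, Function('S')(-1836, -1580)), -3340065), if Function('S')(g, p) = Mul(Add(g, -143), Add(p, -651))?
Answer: -677940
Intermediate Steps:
Function('S')(g, p) = Mul(Add(-651, p), Add(-143, g)) (Function('S')(g, p) = Mul(Add(-143, g), Add(-651, p)) = Mul(Add(-651, p), Add(-143, g)))
L = -1753024 (L = Add(-1282499, -470525) = -1753024)
Add(Add(L, Function('S')(-1836, -1580)), -3340065) = Add(Add(-1753024, Add(93093, Mul(-651, -1836), Mul(-143, -1580), Mul(-1836, -1580))), -3340065) = Add(Add(-1753024, Add(93093, 1195236, 225940, 2900880)), -3340065) = Add(Add(-1753024, 4415149), -3340065) = Add(2662125, -3340065) = -677940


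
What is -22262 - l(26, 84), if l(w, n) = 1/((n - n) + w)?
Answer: -578813/26 ≈ -22262.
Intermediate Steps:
l(w, n) = 1/w (l(w, n) = 1/(0 + w) = 1/w)
-22262 - l(26, 84) = -22262 - 1/26 = -578813/26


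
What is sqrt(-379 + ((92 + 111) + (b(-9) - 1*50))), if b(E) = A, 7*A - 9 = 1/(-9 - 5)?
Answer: 3*I*sqrt(4894)/14 ≈ 14.991*I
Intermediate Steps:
A = 125/98 (A = 9/7 + 1/(7*(-9 - 5)) = 9/7 + (1/7)/(-14) = 9/7 + (1/7)*(-1/14) = 9/7 - 1/98 = 125/98 ≈ 1.2755)
b(E) = 125/98
sqrt(-379 + ((92 + 111) + (b(-9) - 1*50))) = sqrt(-379 + ((92 + 111) + (125/98 - 1*50))) = sqrt(-379 + (203 + (125/98 - 50))) = sqrt(-379 + (203 - 4775/98)) = sqrt(-379 + 15119/98) = sqrt(-22023/98) = 3*I*sqrt(4894)/14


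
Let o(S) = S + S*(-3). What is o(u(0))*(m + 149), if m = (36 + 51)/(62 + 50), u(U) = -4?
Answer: 16775/14 ≈ 1198.2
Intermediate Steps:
o(S) = -2*S (o(S) = S - 3*S = -2*S)
m = 87/112 ≈ 0.77679
o(u(0))*(m + 149) = (-2*(-4))*(87/112 + 149) = 8*(16775/112) = 16775/14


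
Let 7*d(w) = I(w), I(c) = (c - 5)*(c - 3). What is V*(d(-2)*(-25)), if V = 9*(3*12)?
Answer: -40500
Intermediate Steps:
I(c) = (-5 + c)*(-3 + c)
V = 324 (V = 9*36 = 324)
d(w) = 15/7 - 8*w/7 + w²/7 (d(w) = (15 + w² - 8*w)/7 = 15/7 - 8*w/7 + w²/7)
V*(d(-2)*(-25)) = 324*((15/7 - 8/7*(-2) + (⅐)*(-2)²)*(-25)) = 324*((15/7 + 16/7 + (⅐)*4)*(-25)) = 324*((15/7 + 16/7 + 4/7)*(-25)) = 324*(5*(-25)) = 324*(-125) = -40500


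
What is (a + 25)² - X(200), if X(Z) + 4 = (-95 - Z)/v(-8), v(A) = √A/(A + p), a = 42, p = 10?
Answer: 4493 - 295*I*√2/2 ≈ 4493.0 - 208.6*I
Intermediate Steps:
v(A) = √A/(10 + A) (v(A) = √A/(A + 10) = √A/(10 + A))
X(Z) = -4 - I*√2*(-95 - Z)/2 (X(Z) = -4 + (-95 - Z)/((√(-8)/(10 - 8))) = -4 + (-95 - Z)/(((2*I*√2)/2)) = -4 + (-95 - Z)/(((2*I*√2)*(½))) = -4 + (-95 - Z)/((I*√2)) = -4 + (-95 - Z)*(-I*√2/2) = -4 - I*√2*(-95 - Z)/2)
(a + 25)² - X(200) = (42 + 25)² - I*√2*(95 + 200 + 4*I*√2)/2 = 67² - I*√2*(295 + 4*I*√2)/2 = 4489 - I*√2*(295 + 4*I*√2)/2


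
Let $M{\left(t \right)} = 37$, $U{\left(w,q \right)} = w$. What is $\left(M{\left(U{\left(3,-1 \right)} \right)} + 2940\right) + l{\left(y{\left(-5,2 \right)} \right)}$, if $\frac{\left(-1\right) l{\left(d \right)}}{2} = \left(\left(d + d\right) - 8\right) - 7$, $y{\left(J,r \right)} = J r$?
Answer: $3047$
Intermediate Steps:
$l{\left(d \right)} = 30 - 4 d$ ($l{\left(d \right)} = - 2 \left(\left(\left(d + d\right) - 8\right) - 7\right) = - 2 \left(\left(2 d - 8\right) - 7\right) = - 2 \left(\left(-8 + 2 d\right) - 7\right) = - 2 \left(-15 + 2 d\right) = 30 - 4 d$)
$\left(M{\left(U{\left(3,-1 \right)} \right)} + 2940\right) + l{\left(y{\left(-5,2 \right)} \right)} = \left(37 + 2940\right) - \left(-30 + 4 \left(\left(-5\right) 2\right)\right) = 2977 + \left(30 - -40\right) = 2977 + \left(30 + 40\right) = 2977 + 70 = 3047$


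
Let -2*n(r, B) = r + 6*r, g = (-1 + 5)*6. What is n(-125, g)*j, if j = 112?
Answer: 49000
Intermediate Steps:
g = 24 (g = 4*6 = 24)
n(r, B) = -7*r/2 (n(r, B) = -(r + 6*r)/2 = -7*r/2)
n(-125, g)*j = -7/2*(-125)*112 = (875/2)*112 = 49000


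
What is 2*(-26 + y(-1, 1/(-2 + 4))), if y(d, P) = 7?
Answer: -38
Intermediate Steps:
2*(-26 + y(-1, 1/(-2 + 4))) = 2*(-26 + 7) = 2*(-19) = -38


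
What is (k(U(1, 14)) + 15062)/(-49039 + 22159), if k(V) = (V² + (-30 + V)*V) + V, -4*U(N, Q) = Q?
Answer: -3797/6720 ≈ -0.56503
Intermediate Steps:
U(N, Q) = -Q/4
k(V) = V + V² + V*(-30 + V) (k(V) = (V² + V*(-30 + V)) + V = V + V² + V*(-30 + V))
(k(U(1, 14)) + 15062)/(-49039 + 22159) = ((-¼*14)*(-29 + 2*(-¼*14)) + 15062)/(-49039 + 22159) = (-7*(-29 + 2*(-7/2))/2 + 15062)/(-26880) = (-7*(-29 - 7)/2 + 15062)*(-1/26880) = (-7/2*(-36) + 15062)*(-1/26880) = (126 + 15062)*(-1/26880) = 15188*(-1/26880) = -3797/6720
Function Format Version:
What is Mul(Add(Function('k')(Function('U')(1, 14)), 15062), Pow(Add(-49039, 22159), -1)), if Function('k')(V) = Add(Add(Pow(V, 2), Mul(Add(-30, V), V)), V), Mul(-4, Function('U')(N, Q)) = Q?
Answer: Rational(-3797, 6720) ≈ -0.56503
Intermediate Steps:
Function('U')(N, Q) = Mul(Rational(-1, 4), Q)
Function('k')(V) = Add(V, Pow(V, 2), Mul(V, Add(-30, V))) (Function('k')(V) = Add(Add(Pow(V, 2), Mul(V, Add(-30, V))), V) = Add(V, Pow(V, 2), Mul(V, Add(-30, V))))
Mul(Add(Function('k')(Function('U')(1, 14)), 15062), Pow(Add(-49039, 22159), -1)) = Mul(Add(Mul(Mul(Rational(-1, 4), 14), Add(-29, Mul(2, Mul(Rational(-1, 4), 14)))), 15062), Pow(Add(-49039, 22159), -1)) = Mul(Add(Mul(Rational(-7, 2), Add(-29, Mul(2, Rational(-7, 2)))), 15062), Pow(-26880, -1)) = Mul(Add(Mul(Rational(-7, 2), Add(-29, -7)), 15062), Rational(-1, 26880)) = Mul(Add(Mul(Rational(-7, 2), -36), 15062), Rational(-1, 26880)) = Mul(Add(126, 15062), Rational(-1, 26880)) = Mul(15188, Rational(-1, 26880)) = Rational(-3797, 6720)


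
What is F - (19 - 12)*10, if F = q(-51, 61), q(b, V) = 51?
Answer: -19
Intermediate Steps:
F = 51
F - (19 - 12)*10 = 51 - (19 - 12)*10 = 51 - 7*10 = 51 - 1*70 = 51 - 70 = -19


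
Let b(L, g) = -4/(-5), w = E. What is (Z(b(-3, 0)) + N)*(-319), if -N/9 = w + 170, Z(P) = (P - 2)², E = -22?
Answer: 10611216/25 ≈ 4.2445e+5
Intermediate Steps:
w = -22
b(L, g) = ⅘ (b(L, g) = -4*(-⅕) = ⅘)
Z(P) = (-2 + P)²
N = -1332 (N = -9*(-22 + 170) = -9*148 = -1332)
(Z(b(-3, 0)) + N)*(-319) = ((-2 + ⅘)² - 1332)*(-319) = ((-6/5)² - 1332)*(-319) = (36/25 - 1332)*(-319) = -33264/25*(-319) = 10611216/25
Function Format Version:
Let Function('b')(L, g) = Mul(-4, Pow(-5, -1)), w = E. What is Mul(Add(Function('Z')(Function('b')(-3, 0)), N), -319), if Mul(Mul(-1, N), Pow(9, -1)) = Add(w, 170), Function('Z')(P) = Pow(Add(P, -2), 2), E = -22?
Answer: Rational(10611216, 25) ≈ 4.2445e+5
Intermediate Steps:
w = -22
Function('b')(L, g) = Rational(4, 5) (Function('b')(L, g) = Mul(-4, Rational(-1, 5)) = Rational(4, 5))
Function('Z')(P) = Pow(Add(-2, P), 2)
N = -1332 (N = Mul(-9, Add(-22, 170)) = Mul(-9, 148) = -1332)
Mul(Add(Function('Z')(Function('b')(-3, 0)), N), -319) = Mul(Add(Pow(Add(-2, Rational(4, 5)), 2), -1332), -319) = Mul(Add(Pow(Rational(-6, 5), 2), -1332), -319) = Mul(Add(Rational(36, 25), -1332), -319) = Mul(Rational(-33264, 25), -319) = Rational(10611216, 25)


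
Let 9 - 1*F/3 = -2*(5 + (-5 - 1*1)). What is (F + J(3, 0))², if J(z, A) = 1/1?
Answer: 484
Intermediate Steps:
F = 21 (F = 27 - (-6)*(5 + (-5 - 1*1)) = 27 - (-6)*(5 + (-5 - 1)) = 27 - (-6)*(5 - 6) = 27 - (-6)*(-1) = 27 - 3*2 = 27 - 6 = 21)
J(z, A) = 1
(F + J(3, 0))² = (21 + 1)² = 22² = 484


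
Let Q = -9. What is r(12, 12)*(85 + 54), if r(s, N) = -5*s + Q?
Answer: -9591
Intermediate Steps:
r(s, N) = -9 - 5*s (r(s, N) = -5*s - 9 = -9 - 5*s)
r(12, 12)*(85 + 54) = (-9 - 5*12)*(85 + 54) = (-9 - 60)*139 = -69*139 = -9591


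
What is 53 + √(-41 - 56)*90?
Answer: 53 + 90*I*√97 ≈ 53.0 + 886.4*I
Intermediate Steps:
53 + √(-41 - 56)*90 = 53 + √(-97)*90 = 53 + (I*√97)*90 = 53 + 90*I*√97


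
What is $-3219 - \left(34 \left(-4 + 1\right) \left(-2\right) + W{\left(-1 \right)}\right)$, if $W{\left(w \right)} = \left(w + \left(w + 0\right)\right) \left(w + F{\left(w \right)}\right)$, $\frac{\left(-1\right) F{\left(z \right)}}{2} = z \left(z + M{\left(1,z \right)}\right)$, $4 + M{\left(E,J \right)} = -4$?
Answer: $-3461$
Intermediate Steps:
$M{\left(E,J \right)} = -8$ ($M{\left(E,J \right)} = -4 - 4 = -8$)
$F{\left(z \right)} = - 2 z \left(-8 + z\right)$ ($F{\left(z \right)} = - 2 z \left(z - 8\right) = - 2 z \left(-8 + z\right)$)
$W{\left(w \right)} = 2 w \left(w + 2 w \left(8 - w\right)\right)$ ($W{\left(w \right)} = \left(w + \left(w + 0\right)\right) \left(w + 2 w \left(8 - w\right)\right) = \left(w + w\right) \left(w + 2 w \left(8 - w\right)\right) = 2 w \left(w + 2 w \left(8 - w\right)\right)$)
$-3219 - \left(34 \left(-4 + 1\right) \left(-2\right) + W{\left(-1 \right)}\right) = -3219 - \left(34 \left(-4 + 1\right) \left(-2\right) + \left(-1\right)^{2} \left(34 - -4\right)\right) = -3219 - \left(34 \left(\left(-3\right) \left(-2\right)\right) + 1 \left(34 + 4\right)\right) = -3219 - \left(34 \cdot 6 + 1 \cdot 38\right) = -3219 - \left(204 + 38\right) = -3219 - 242 = -3461$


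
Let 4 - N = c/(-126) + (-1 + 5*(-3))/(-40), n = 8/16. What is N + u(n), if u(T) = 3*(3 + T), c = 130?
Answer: 9533/630 ≈ 15.132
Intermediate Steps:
n = ½ (n = 8*(1/16) = ½ ≈ 0.50000)
N = 1459/315 (N = 4 - (130/(-126) + (-1 + 5*(-3))/(-40)) = 4 - (130*(-1/126) + (-1 - 15)*(-1/40)) = 4 - (-65/63 - 16*(-1/40)) = 4 - (-65/63 + ⅖) = 4 - 1*(-199/315) = 4 + 199/315 = 1459/315 ≈ 4.6317)
u(T) = 9 + 3*T
N + u(n) = 1459/315 + (9 + 3*(½)) = 1459/315 + (9 + 3/2) = 1459/315 + 21/2 = 9533/630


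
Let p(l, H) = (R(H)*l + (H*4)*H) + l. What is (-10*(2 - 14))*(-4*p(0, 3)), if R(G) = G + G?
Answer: -17280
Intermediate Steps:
R(G) = 2*G
p(l, H) = l + 4*H² + 2*H*l (p(l, H) = ((2*H)*l + (H*4)*H) + l = (2*H*l + (4*H)*H) + l = (2*H*l + 4*H²) + l = (4*H² + 2*H*l) + l = l + 4*H² + 2*H*l)
(-10*(2 - 14))*(-4*p(0, 3)) = (-10*(2 - 14))*(-4*(0 + 4*3² + 2*3*0)) = (-10*(-12))*(-4*(0 + 4*9 + 0)) = 120*(-4*(0 + 36 + 0)) = 120*(-4*36) = 120*(-144) = -17280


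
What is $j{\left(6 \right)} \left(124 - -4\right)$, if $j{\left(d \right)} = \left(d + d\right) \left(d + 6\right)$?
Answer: $18432$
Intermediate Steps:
$j{\left(d \right)} = 2 d \left(6 + d\right)$
$j{\left(6 \right)} \left(124 - -4\right) = 2 \cdot 6 \left(6 + 6\right) \left(124 - -4\right) = 2 \cdot 6 \cdot 12 \left(124 + 4\right) = 144 \cdot 128 = 18432$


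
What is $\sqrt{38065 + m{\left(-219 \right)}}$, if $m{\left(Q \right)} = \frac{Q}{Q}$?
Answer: $\sqrt{38066} \approx 195.1$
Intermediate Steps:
$m{\left(Q \right)} = 1$
$\sqrt{38065 + m{\left(-219 \right)}} = \sqrt{38065 + 1} = \sqrt{38066}$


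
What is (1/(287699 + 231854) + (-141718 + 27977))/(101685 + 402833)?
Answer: -29547238886/131061920227 ≈ -0.22544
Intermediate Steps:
(1/(287699 + 231854) + (-141718 + 27977))/(101685 + 402833) = (1/519553 - 113741)/504518 = (1/519553 - 113741)*(1/504518) = -59094477772/519553*1/504518 = -29547238886/131061920227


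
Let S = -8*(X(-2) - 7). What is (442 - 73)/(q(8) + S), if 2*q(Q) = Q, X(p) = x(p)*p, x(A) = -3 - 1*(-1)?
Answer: 369/28 ≈ 13.179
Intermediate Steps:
x(A) = -2 (x(A) = -3 + 1 = -2)
X(p) = -2*p
q(Q) = Q/2
S = 24 (S = -8*(-2*(-2) - 7) = -8*(4 - 7) = -8*(-3) = 24)
(442 - 73)/(q(8) + S) = (442 - 73)/((1/2)*8 + 24) = 369/(4 + 24) = 369/28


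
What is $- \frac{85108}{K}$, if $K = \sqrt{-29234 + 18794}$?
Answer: $\frac{21277 i \sqrt{290}}{435} \approx 832.95 i$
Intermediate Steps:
$K = 6 i \sqrt{290}$ ($K = \sqrt{-10440} = 6 i \sqrt{290} \approx 102.18 i$)
$- \frac{85108}{K} = - \frac{85108}{6 i \sqrt{290}} = - 85108 \left(- \frac{i \sqrt{290}}{1740}\right) = \frac{21277 i \sqrt{290}}{435}$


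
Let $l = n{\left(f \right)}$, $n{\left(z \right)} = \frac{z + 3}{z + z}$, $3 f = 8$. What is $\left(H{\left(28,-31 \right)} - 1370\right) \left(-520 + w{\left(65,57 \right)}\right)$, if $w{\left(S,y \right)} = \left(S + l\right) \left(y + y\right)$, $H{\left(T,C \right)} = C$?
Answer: $- \frac{78580689}{8} \approx -9.8226 \cdot 10^{6}$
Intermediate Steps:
$f = \frac{8}{3}$ ($f = \frac{1}{3} \cdot 8 = \frac{8}{3} \approx 2.6667$)
$n{\left(z \right)} = \frac{3 + z}{2 z}$
$l = \frac{17}{16}$ ($l = \frac{3 + \frac{8}{3}}{2 \cdot \frac{8}{3}} = \frac{1}{2} \cdot \frac{3}{8} \cdot \frac{17}{3} = \frac{17}{16} \approx 1.0625$)
$w{\left(S,y \right)} = 2 y \left(\frac{17}{16} + S\right)$ ($w{\left(S,y \right)} = \left(S + \frac{17}{16}\right) \left(y + y\right) = \left(\frac{17}{16} + S\right) 2 y = 2 y \left(\frac{17}{16} + S\right)$)
$\left(H{\left(28,-31 \right)} - 1370\right) \left(-520 + w{\left(65,57 \right)}\right) = \left(-31 - 1370\right) \left(-520 + \frac{1}{8} \cdot 57 \left(17 + 16 \cdot 65\right)\right) = - 1401 \left(-520 + \frac{1}{8} \cdot 57 \left(17 + 1040\right)\right) = - 1401 \left(-520 + \frac{1}{8} \cdot 57 \cdot 1057\right) = - 1401 \left(-520 + \frac{60249}{8}\right) = \left(-1401\right) \frac{56089}{8} = - \frac{78580689}{8}$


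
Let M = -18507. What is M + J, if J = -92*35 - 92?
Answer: -21819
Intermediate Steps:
J = -3312 (J = -3220 - 92 = -3312)
M + J = -18507 - 3312 = -21819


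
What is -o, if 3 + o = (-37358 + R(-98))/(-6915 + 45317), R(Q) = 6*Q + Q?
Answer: 76625/19201 ≈ 3.9907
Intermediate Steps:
R(Q) = 7*Q
o = -76625/19201 (o = -3 + (-37358 + 7*(-98))/(-6915 + 45317) = -3 + (-37358 - 686)/38402 = -3 - 38044*1/38402 = -3 - 19022/19201 = -76625/19201 ≈ -3.9907)
-o = -1*(-76625/19201) = 76625/19201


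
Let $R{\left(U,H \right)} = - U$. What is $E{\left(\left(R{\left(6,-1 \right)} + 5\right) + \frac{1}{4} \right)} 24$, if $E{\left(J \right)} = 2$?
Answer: $48$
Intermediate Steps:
$E{\left(\left(R{\left(6,-1 \right)} + 5\right) + \frac{1}{4} \right)} 24 = 2 \cdot 24 = 48$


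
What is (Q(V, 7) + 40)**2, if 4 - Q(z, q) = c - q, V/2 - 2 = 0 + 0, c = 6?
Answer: 2025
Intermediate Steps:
V = 4 (V = 4 + 2*(0 + 0) = 4 + 2*0 = 4 + 0 = 4)
Q(z, q) = -2 + q (Q(z, q) = 4 - (6 - q) = 4 + (-6 + q) = -2 + q)
(Q(V, 7) + 40)**2 = ((-2 + 7) + 40)**2 = (5 + 40)**2 = 45**2 = 2025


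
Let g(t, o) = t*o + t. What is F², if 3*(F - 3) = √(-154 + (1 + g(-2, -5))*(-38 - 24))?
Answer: -631/9 + 4*I*√178 ≈ -70.111 + 53.367*I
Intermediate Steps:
g(t, o) = t + o*t (g(t, o) = o*t + t = t + o*t)
F = 3 + 2*I*√178/3 (F = 3 + √(-154 + (1 - 2*(1 - 5))*(-38 - 24))/3 = 3 + √(-154 + (1 - 2*(-4))*(-62))/3 = 3 + √(-154 + (1 + 8)*(-62))/3 = 3 + √(-154 + 9*(-62))/3 = 3 + √(-154 - 558)/3 = 3 + √(-712)/3 = 3 + (2*I*√178)/3 = 3 + 2*I*√178/3 ≈ 3.0 + 8.8944*I)
F² = (3 + 2*I*√178/3)²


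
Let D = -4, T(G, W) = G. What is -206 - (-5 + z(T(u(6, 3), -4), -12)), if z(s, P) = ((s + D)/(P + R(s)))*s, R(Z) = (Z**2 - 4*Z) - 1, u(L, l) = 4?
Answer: -201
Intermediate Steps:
R(Z) = -1 + Z**2 - 4*Z
z(s, P) = s*(-4 + s)/(-1 + P + s**2 - 4*s) (z(s, P) = ((s - 4)/(P + (-1 + s**2 - 4*s)))*s = ((-4 + s)/(-1 + P + s**2 - 4*s))*s = s*(-4 + s)/(-1 + P + s**2 - 4*s))
-206 - (-5 + z(T(u(6, 3), -4), -12)) = -206 - (-5 + 4*(-4 + 4)/(-1 - 12 + 4**2 - 4*4)) = -206 - (-5 + 4*0/(-1 - 12 + 16 - 16)) = -206 - (-5 + 4*0/(-13)) = -206 - (-5 + 4*(-1/13)*0) = -206 - (-5 + 0) = -206 - 1*(-5) = -206 + 5 = -201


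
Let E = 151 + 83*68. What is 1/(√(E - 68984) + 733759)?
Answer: 733759/538402333270 - 3*I*√7021/538402333270 ≈ 1.3628e-6 - 4.6689e-10*I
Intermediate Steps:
E = 5795 (E = 151 + 5644 = 5795)
1/(√(E - 68984) + 733759) = 1/(√(5795 - 68984) + 733759) = 1/(√(-63189) + 733759) = 1/(3*I*√7021 + 733759) = 1/(733759 + 3*I*√7021)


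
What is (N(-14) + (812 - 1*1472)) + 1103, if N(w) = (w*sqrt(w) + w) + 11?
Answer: 440 - 14*I*sqrt(14) ≈ 440.0 - 52.383*I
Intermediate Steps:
N(w) = 11 + w + w**(3/2) (N(w) = (w**(3/2) + w) + 11 = (w + w**(3/2)) + 11 = 11 + w + w**(3/2))
(N(-14) + (812 - 1*1472)) + 1103 = ((11 - 14 + (-14)**(3/2)) + (812 - 1*1472)) + 1103 = ((11 - 14 - 14*I*sqrt(14)) + (812 - 1472)) + 1103 = ((-3 - 14*I*sqrt(14)) - 660) + 1103 = (-663 - 14*I*sqrt(14)) + 1103 = 440 - 14*I*sqrt(14)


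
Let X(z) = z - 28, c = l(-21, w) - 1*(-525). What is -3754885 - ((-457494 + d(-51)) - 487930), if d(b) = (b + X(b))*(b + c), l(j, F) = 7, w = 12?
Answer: -2746931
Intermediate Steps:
c = 532 (c = 7 - 1*(-525) = 7 + 525 = 532)
X(z) = -28 + z
d(b) = (-28 + 2*b)*(532 + b) (d(b) = (b + (-28 + b))*(b + 532) = (-28 + 2*b)*(532 + b))
-3754885 - ((-457494 + d(-51)) - 487930) = -3754885 - ((-457494 + (-14896 + 2*(-51)² + 1036*(-51))) - 487930) = -3754885 - ((-457494 + (-14896 + 2*2601 - 52836)) - 487930) = -3754885 - ((-457494 + (-14896 + 5202 - 52836)) - 487930) = -3754885 - ((-457494 - 62530) - 487930) = -3754885 - (-520024 - 487930) = -3754885 - 1*(-1007954) = -3754885 + 1007954 = -2746931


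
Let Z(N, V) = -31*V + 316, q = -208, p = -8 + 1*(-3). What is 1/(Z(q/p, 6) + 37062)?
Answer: 1/37192 ≈ 2.6888e-5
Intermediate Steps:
p = -11 (p = -8 - 3 = -11)
Z(N, V) = 316 - 31*V
1/(Z(q/p, 6) + 37062) = 1/((316 - 31*6) + 37062) = 1/((316 - 186) + 37062) = 1/(130 + 37062) = 1/37192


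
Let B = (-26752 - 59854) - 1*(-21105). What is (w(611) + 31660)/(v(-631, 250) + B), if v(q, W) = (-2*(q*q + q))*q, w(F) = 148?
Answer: 31808/501617359 ≈ 6.3411e-5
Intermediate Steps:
B = -65501 (B = -86606 + 21105 = -65501)
v(q, W) = q*(-2*q - 2*q**2) (v(q, W) = (-2*(q**2 + q))*q = (-2*(q + q**2))*q = (-2*q - 2*q**2)*q = q*(-2*q - 2*q**2))
(w(611) + 31660)/(v(-631, 250) + B) = (148 + 31660)/(2*(-631)**2*(-1 - 1*(-631)) - 65501) = 31808/(2*398161*(-1 + 631) - 65501) = 31808/(2*398161*630 - 65501) = 31808/(501682860 - 65501) = 31808/501617359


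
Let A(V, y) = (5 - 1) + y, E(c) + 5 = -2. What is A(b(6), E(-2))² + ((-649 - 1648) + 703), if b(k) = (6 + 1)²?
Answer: -1585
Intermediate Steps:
b(k) = 49 (b(k) = 7² = 49)
E(c) = -7 (E(c) = -5 - 2 = -7)
A(V, y) = 4 + y
A(b(6), E(-2))² + ((-649 - 1648) + 703) = (4 - 7)² + ((-649 - 1648) + 703) = (-3)² + (-2297 + 703) = 9 - 1594 = -1585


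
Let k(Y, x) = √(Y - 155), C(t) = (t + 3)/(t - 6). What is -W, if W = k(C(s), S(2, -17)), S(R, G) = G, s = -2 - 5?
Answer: -I*√26143/13 ≈ -12.438*I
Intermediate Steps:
s = -7
C(t) = (3 + t)/(-6 + t)
k(Y, x) = √(-155 + Y)
W = I*√26143/13 (W = √(-155 + (3 - 7)/(-6 - 7)) = √(-155 - 4/(-13)) = √(-155 - 1/13*(-4)) = √(-155 + 4/13) = √(-2011/13) = I*√26143/13 ≈ 12.438*I)
-W = -I*√26143/13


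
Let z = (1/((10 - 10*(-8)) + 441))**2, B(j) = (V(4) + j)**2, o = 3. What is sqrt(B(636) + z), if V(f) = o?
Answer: sqrt(115130597482)/531 ≈ 639.00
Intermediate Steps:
V(f) = 3
B(j) = (3 + j)**2
z = 1/281961 (z = (1/((10 + 80) + 441))**2 = (1/(90 + 441))**2 = (1/531)**2 = 1/281961 ≈ 3.5466e-6)
sqrt(B(636) + z) = sqrt((3 + 636)**2 + 1/281961) = sqrt(639**2 + 1/281961) = sqrt(408321 + 1/281961) = sqrt(115130597482/281961) = sqrt(115130597482)/531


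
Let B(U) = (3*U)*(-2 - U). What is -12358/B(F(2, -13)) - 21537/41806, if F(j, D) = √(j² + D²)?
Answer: 505719289/21195642 - 24716*√173/87711 ≈ 20.153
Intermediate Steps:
F(j, D) = √(D² + j²)
B(U) = 3*U*(-2 - U)
-12358/B(F(2, -13)) - 21537/41806 = -12358*(-1/(3*(2 + √((-13)² + 2²))*√((-13)² + 2²))) - 21537/41806 = -12358*(-1/(3*(2 + √(169 + 4))*√(169 + 4))) - 21537*1/41806 = -12358*(-√173/(519*(2 + √173))) - 21537/41806 = -(-12358)*√173/(519*(2 + √173)) - 21537/41806 = 12358*√173/(519*(2 + √173)) - 21537/41806 = -21537/41806 + 12358*√173/(519*(2 + √173))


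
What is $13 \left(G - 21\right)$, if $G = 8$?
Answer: $-169$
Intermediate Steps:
$13 \left(G - 21\right) = 13 \left(8 - 21\right) = 13 \left(-13\right) = -169$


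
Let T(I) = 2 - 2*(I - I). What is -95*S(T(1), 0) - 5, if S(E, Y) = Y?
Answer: -5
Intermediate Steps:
T(I) = 2 (T(I) = 2 - 2*0 = 2 + 0 = 2)
-95*S(T(1), 0) - 5 = -95*0 - 5 = 0 - 5 = -5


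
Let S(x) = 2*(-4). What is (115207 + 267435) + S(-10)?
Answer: 382634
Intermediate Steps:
S(x) = -8
(115207 + 267435) + S(-10) = (115207 + 267435) - 8 = 382642 - 8 = 382634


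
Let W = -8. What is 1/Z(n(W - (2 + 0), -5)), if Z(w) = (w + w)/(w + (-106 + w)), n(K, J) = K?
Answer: 63/10 ≈ 6.3000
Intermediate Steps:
Z(w) = 2*w/(-106 + 2*w) (Z(w) = (2*w)/(-106 + 2*w) = 2*w/(-106 + 2*w))
1/Z(n(W - (2 + 0), -5)) = 1/((-8 - (2 + 0))/(-53 + (-8 - (2 + 0)))) = 1/((-8 - 1*2)/(-53 + (-8 - 1*2))) = 1/((-8 - 2)/(-53 + (-8 - 2))) = 1/(-10/(-53 - 10)) = 1/(-10/(-63)) = 1/(-10*(-1/63)) = 1/(10/63) = 63/10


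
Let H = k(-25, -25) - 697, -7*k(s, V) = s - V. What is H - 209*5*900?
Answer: -941197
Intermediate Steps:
k(s, V) = -s/7 + V/7 (k(s, V) = -(s - V)/7 = -s/7 + V/7)
H = -697 (H = (-⅐*(-25) + (⅐)*(-25)) - 697 = (25/7 - 25/7) - 697 = 0 - 697 = -697)
H - 209*5*900 = -697 - 209*5*900 = -697 - 1045*900 = -697 - 940500 = -941197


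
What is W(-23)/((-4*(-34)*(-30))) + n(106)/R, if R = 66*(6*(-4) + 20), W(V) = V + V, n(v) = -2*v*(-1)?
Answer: -17767/22440 ≈ -0.79176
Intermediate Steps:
n(v) = 2*v
W(V) = 2*V
R = -264 (R = 66*(-24 + 20) = 66*(-4) = -264)
W(-23)/((-4*(-34)*(-30))) + n(106)/R = (2*(-23))/((-4*(-34)*(-30))) + (2*106)/(-264) = -46/(136*(-30)) + 212*(-1/264) = -46/(-4080) - 53/66 = -46*(-1/4080) - 53/66 = 23/2040 - 53/66 = -17767/22440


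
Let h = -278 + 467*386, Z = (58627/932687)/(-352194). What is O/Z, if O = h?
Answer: -59122361961795552/58627 ≈ -1.0084e+12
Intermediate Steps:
Z = -58627/328486765278 (Z = (58627*(1/932687))*(-1/352194) = (58627/932687)*(-1/352194) = -58627/328486765278 ≈ -1.7848e-7)
h = 179984 (h = -278 + 180262 = 179984)
O = 179984
O/Z = 179984/(-58627/328486765278) = 179984*(-328486765278/58627) = -59122361961795552/58627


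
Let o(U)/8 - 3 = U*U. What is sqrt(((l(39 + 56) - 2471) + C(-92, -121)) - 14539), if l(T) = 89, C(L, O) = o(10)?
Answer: I*sqrt(16097) ≈ 126.87*I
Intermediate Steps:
o(U) = 24 + 8*U**2 (o(U) = 24 + 8*(U*U) = 24 + 8*U**2)
C(L, O) = 824 (C(L, O) = 24 + 8*10**2 = 24 + 8*100 = 24 + 800 = 824)
sqrt(((l(39 + 56) - 2471) + C(-92, -121)) - 14539) = sqrt(((89 - 2471) + 824) - 14539) = sqrt((-2382 + 824) - 14539) = sqrt(-1558 - 14539) = sqrt(-16097) = I*sqrt(16097)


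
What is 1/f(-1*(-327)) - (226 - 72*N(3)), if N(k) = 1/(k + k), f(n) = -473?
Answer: -101223/473 ≈ -214.00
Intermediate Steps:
N(k) = 1/(2*k)
1/f(-1*(-327)) - (226 - 72*N(3)) = 1/(-473) - (226 - 36/3) = -1/473 - (226 - 36/3) = -1/473 - (226 - 72*1/6) = -1/473 - (226 - 12) = -1/473 - 1*214 = -1/473 - 214 = -101223/473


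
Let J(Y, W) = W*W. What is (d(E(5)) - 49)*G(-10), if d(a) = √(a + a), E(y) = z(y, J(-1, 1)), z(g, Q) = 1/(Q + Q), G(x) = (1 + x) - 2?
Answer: 528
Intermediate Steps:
G(x) = -1 + x
J(Y, W) = W²
z(g, Q) = 1/(2*Q)
E(y) = ½ (E(y) = 1/(2*(1²)) = (½)/1 = (½)*1 = ½)
d(a) = √2*√a (d(a) = √(2*a) = √2*√a)
(d(E(5)) - 49)*G(-10) = (√2*√(½) - 49)*(-1 - 10) = (√2*(√2/2) - 49)*(-11) = (1 - 49)*(-11) = -48*(-11) = 528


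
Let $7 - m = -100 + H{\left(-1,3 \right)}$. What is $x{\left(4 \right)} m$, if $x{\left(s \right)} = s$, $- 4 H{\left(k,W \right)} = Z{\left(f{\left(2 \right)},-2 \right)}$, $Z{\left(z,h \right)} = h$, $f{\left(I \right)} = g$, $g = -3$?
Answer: $426$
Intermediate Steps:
$f{\left(I \right)} = -3$
$H{\left(k,W \right)} = \frac{1}{2}$ ($H{\left(k,W \right)} = \left(- \frac{1}{4}\right) \left(-2\right) = \frac{1}{2}$)
$m = \frac{213}{2}$ ($m = 7 - \left(-100 + \frac{1}{2}\right) = 7 - - \frac{199}{2} = 7 + \frac{199}{2} = \frac{213}{2} \approx 106.5$)
$x{\left(4 \right)} m = 4 \cdot \frac{213}{2} = 426$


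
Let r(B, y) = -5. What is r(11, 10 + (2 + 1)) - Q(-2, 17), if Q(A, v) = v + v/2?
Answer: -61/2 ≈ -30.500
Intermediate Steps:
Q(A, v) = 3*v/2 (Q(A, v) = v + v/2 = 3*v/2)
r(11, 10 + (2 + 1)) - Q(-2, 17) = -5 - 3*17/2 = -5 - 1*51/2 = -5 - 51/2 = -61/2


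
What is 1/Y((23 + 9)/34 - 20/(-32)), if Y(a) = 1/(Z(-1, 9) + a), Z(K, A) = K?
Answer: 77/136 ≈ 0.56618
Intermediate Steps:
Y(a) = 1/(-1 + a)
1/Y((23 + 9)/34 - 20/(-32)) = 1/(1/(-1 + ((23 + 9)/34 - 20/(-32)))) = 1/(1/(-1 + (32*(1/34) - 20*(-1/32)))) = 1/(1/(-1 + (16/17 + 5/8))) = 1/(1/(-1 + 213/136)) = 1/(1/(77/136)) = 1/(136/77) = 77/136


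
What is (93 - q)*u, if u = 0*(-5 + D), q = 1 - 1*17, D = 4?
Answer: 0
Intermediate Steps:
q = -16 (q = 1 - 17 = -16)
u = 0 (u = 0*(-5 + 4) = 0*(-1) = 0)
(93 - q)*u = (93 - 1*(-16))*0 = (93 + 16)*0 = 109*0 = 0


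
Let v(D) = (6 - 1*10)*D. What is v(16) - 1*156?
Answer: -220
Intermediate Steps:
v(D) = -4*D (v(D) = (6 - 10)*D = -4*D)
v(16) - 1*156 = -4*16 - 1*156 = -64 - 156 = -220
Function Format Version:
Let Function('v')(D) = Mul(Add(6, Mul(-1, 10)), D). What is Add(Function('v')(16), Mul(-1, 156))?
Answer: -220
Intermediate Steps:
Function('v')(D) = Mul(-4, D) (Function('v')(D) = Mul(Add(6, -10), D) = Mul(-4, D))
Add(Function('v')(16), Mul(-1, 156)) = Add(Mul(-4, 16), Mul(-1, 156)) = Add(-64, -156) = -220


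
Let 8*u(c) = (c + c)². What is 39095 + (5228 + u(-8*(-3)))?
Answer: 44611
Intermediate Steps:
u(c) = c²/2 (u(c) = (c + c)²/8 = (2*c)²/8 = (4*c²)/8 = c²/2)
39095 + (5228 + u(-8*(-3))) = 39095 + (5228 + (-8*(-3))²/2) = 39095 + (5228 + (½)*24²) = 39095 + (5228 + (½)*576) = 39095 + (5228 + 288) = 39095 + 5516 = 44611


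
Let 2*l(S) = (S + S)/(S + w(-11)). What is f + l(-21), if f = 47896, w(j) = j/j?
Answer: 957941/20 ≈ 47897.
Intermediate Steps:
w(j) = 1
l(S) = S/(1 + S) (l(S) = ((S + S)/(S + 1))/2 = ((2*S)/(1 + S))/2 = (2*S/(1 + S))/2 = S/(1 + S))
f + l(-21) = 47896 - 21/(1 - 21) = 47896 - 21/(-20) = 47896 - 21*(-1/20) = 47896 + 21/20 = 957941/20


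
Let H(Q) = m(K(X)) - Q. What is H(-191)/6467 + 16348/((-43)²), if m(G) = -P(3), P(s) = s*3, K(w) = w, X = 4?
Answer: 106059034/11957483 ≈ 8.8697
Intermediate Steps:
P(s) = 3*s
m(G) = -9 (m(G) = -3*3 = -1*9 = -9)
H(Q) = -9 - Q
H(-191)/6467 + 16348/((-43)²) = (-9 - 1*(-191))/6467 + 16348/((-43)²) = (-9 + 191)*(1/6467) + 16348/1849 = 182*(1/6467) + 16348*(1/1849) = 182/6467 + 16348/1849 = 106059034/11957483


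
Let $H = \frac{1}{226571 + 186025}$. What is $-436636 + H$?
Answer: $- \frac{180154267055}{412596} \approx -4.3664 \cdot 10^{5}$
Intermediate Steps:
$H = \frac{1}{412596} \approx 2.4237 \cdot 10^{-6}$
$-436636 + H = -436636 + \frac{1}{412596} = - \frac{180154267055}{412596}$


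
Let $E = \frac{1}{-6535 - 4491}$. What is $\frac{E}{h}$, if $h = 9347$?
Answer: $- \frac{1}{103060022} \approx -9.7031 \cdot 10^{-9}$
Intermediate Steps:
$E = - \frac{1}{11026}$ ($E = \frac{1}{-11026} = - \frac{1}{11026} \approx -9.0695 \cdot 10^{-5}$)
$\frac{E}{h} = - \frac{1}{11026 \cdot 9347} = \left(- \frac{1}{11026}\right) \frac{1}{9347} = - \frac{1}{103060022}$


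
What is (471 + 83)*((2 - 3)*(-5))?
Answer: 2770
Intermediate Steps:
(471 + 83)*((2 - 3)*(-5)) = 554*(-1*(-5)) = 554*5 = 2770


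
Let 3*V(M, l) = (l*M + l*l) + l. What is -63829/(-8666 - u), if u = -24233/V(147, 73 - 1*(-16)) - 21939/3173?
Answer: 1423984330927/193101795340 ≈ 7.3743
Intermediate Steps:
V(M, l) = l/3 + l²/3 + M*l/3 (V(M, l) = ((l*M + l*l) + l)/3 = ((M*l + l²) + l)/3 = ((l² + M*l) + l)/3 = (l + l² + M*l)/3 = l/3 + l²/3 + M*l/3)
u = -231144418/22309363 (u = -24233*3/((73 - 1*(-16))*(1 + 147 + (73 - 1*(-16)))) - 21939/3173 = -24233*3/((73 + 16)*(1 + 147 + (73 + 16))) - 21939*1/3173 = -24233*3/(89*(1 + 147 + 89)) - 21939/3173 = -24233/((⅓)*89*237) - 21939/3173 = -24233/7031 - 21939/3173 = -231144418/22309363 ≈ -10.361)
-63829/(-8666 - u) = -63829/(-8666 - 1*(-231144418/22309363)) = -63829/(-8666 + 231144418/22309363) = -63829/(-193101795340/22309363) = -63829*(-22309363/193101795340) = 1423984330927/193101795340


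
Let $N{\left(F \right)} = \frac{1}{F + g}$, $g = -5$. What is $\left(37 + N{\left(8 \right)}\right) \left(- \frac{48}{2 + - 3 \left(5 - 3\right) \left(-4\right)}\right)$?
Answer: $- \frac{896}{13} \approx -68.923$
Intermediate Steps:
$N{\left(F \right)} = \frac{1}{-5 + F}$ ($N{\left(F \right)} = \frac{1}{F - 5} = \frac{1}{-5 + F}$)
$\left(37 + N{\left(8 \right)}\right) \left(- \frac{48}{2 + - 3 \left(5 - 3\right) \left(-4\right)}\right) = \left(37 + \frac{1}{-5 + 8}\right) \left(- \frac{48}{2 + - 3 \left(5 - 3\right) \left(-4\right)}\right) = \left(37 + \frac{1}{3}\right) \left(- \frac{48}{2 + \left(-3\right) 2 \left(-4\right)}\right) = \left(37 + \frac{1}{3}\right) \left(- \frac{48}{2 - -24}\right) = \frac{112 \left(- \frac{48}{2 + 24}\right)}{3} = \frac{112 \left(- \frac{48}{26}\right)}{3} = \frac{112 \left(\left(-48\right) \frac{1}{26}\right)}{3} = \frac{112}{3} \left(- \frac{24}{13}\right) = - \frac{896}{13}$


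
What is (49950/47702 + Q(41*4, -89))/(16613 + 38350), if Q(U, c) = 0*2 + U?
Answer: 3936539/1310922513 ≈ 0.0030029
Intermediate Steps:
Q(U, c) = U (Q(U, c) = 0 + U = U)
(49950/47702 + Q(41*4, -89))/(16613 + 38350) = (49950/47702 + 41*4)/(16613 + 38350) = (49950*(1/47702) + 164)/54963 = (24975/23851 + 164)*(1/54963) = (3936539/23851)*(1/54963) = 3936539/1310922513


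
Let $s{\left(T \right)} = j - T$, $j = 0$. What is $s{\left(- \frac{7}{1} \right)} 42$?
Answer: $294$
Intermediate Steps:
$s{\left(T \right)} = - T$ ($s{\left(T \right)} = 0 - T = - T$)
$s{\left(- \frac{7}{1} \right)} 42 = - \frac{-7}{1} \cdot 42 = - \left(-7\right) 1 \cdot 42 = \left(-1\right) \left(-7\right) 42 = 7 \cdot 42 = 294$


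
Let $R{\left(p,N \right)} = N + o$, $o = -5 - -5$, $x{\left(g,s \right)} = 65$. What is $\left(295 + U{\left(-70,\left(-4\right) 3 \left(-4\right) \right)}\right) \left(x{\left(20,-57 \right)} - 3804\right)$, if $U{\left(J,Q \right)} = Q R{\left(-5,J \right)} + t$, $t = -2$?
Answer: $11467513$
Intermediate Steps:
$o = 0$ ($o = -5 + 5 = 0$)
$R{\left(p,N \right)} = N$ ($R{\left(p,N \right)} = N + 0 = N$)
$U{\left(J,Q \right)} = -2 + J Q$ ($U{\left(J,Q \right)} = Q J - 2 = J Q - 2 = -2 + J Q$)
$\left(295 + U{\left(-70,\left(-4\right) 3 \left(-4\right) \right)}\right) \left(x{\left(20,-57 \right)} - 3804\right) = \left(295 - \left(2 + 70 \left(-4\right) 3 \left(-4\right)\right)\right) \left(65 - 3804\right) = \left(295 - \left(2 + 70 \left(\left(-12\right) \left(-4\right)\right)\right)\right) \left(-3739\right) = \left(295 - 3362\right) \left(-3739\right) = \left(-3067\right) \left(-3739\right) = 11467513$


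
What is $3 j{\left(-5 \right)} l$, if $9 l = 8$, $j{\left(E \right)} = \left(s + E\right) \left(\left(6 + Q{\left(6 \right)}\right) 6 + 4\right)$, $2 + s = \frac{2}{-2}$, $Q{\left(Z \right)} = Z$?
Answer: $- \frac{4864}{3} \approx -1621.3$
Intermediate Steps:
$s = -3$ ($s = -2 + \frac{2}{-2} = -2 + 2 \left(- \frac{1}{2}\right) = -2 - 1 = -3$)
$j{\left(E \right)} = -228 + 76 E$ ($j{\left(E \right)} = \left(-3 + E\right) \left(\left(6 + 6\right) 6 + 4\right) = \left(-3 + E\right) \left(12 \cdot 6 + 4\right) = \left(-3 + E\right) \left(72 + 4\right) = \left(-3 + E\right) 76 = -228 + 76 E$)
$l = \frac{8}{9}$ ($l = \frac{1}{9} \cdot 8 = \frac{8}{9} \approx 0.88889$)
$3 j{\left(-5 \right)} l = 3 \left(-228 + 76 \left(-5\right)\right) \frac{8}{9} = 3 \left(-228 - 380\right) \frac{8}{9} = 3 \left(-608\right) \frac{8}{9} = \left(-1824\right) \frac{8}{9} = - \frac{4864}{3}$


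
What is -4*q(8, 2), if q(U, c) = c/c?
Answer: -4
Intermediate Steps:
q(U, c) = 1
-4*q(8, 2) = -4*1 = -4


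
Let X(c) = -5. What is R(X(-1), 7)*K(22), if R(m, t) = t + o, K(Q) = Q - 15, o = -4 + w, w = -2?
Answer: 7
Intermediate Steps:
o = -6 (o = -4 - 2 = -6)
K(Q) = -15 + Q
R(m, t) = -6 + t (R(m, t) = t - 6 = -6 + t)
R(X(-1), 7)*K(22) = (-6 + 7)*(-15 + 22) = 1*7 = 7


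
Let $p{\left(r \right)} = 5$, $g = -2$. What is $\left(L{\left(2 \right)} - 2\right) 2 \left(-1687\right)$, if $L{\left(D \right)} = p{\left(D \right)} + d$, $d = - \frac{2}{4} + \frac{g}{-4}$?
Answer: $-10122$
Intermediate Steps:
$d = 0$ ($d = - \frac{2}{4} - \frac{2}{-4} = \left(-2\right) \frac{1}{4} - - \frac{1}{2} = - \frac{1}{2} + \frac{1}{2} = 0$)
$L{\left(D \right)} = 5$ ($L{\left(D \right)} = 5 + 0 = 5$)
$\left(L{\left(2 \right)} - 2\right) 2 \left(-1687\right) = \left(5 - 2\right) 2 \left(-1687\right) = 3 \cdot 2 \left(-1687\right) = 6 \left(-1687\right) = -10122$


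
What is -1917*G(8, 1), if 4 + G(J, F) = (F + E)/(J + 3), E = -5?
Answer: 92016/11 ≈ 8365.1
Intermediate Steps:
G(J, F) = -4 + (-5 + F)/(3 + J) (G(J, F) = -4 + (F - 5)/(J + 3) = -4 + (-5 + F)/(3 + J))
-1917*G(8, 1) = -1917*(-17 + 1 - 4*8)/(3 + 8) = -1917*(-17 + 1 - 32)/11 = -1917*(-48)/11 = -1917*(-48/11) = 92016/11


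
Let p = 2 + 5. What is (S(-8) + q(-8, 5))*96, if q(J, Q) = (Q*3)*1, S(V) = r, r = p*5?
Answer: 4800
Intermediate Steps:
p = 7
r = 35 (r = 7*5 = 35)
S(V) = 35
q(J, Q) = 3*Q (q(J, Q) = (3*Q)*1 = 3*Q)
(S(-8) + q(-8, 5))*96 = (35 + 3*5)*96 = (35 + 15)*96 = 50*96 = 4800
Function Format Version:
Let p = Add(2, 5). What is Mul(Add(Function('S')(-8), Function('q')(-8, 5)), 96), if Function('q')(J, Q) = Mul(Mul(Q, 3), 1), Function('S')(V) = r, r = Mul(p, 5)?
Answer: 4800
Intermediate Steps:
p = 7
r = 35 (r = Mul(7, 5) = 35)
Function('S')(V) = 35
Function('q')(J, Q) = Mul(3, Q) (Function('q')(J, Q) = Mul(Mul(3, Q), 1) = Mul(3, Q))
Mul(Add(Function('S')(-8), Function('q')(-8, 5)), 96) = Mul(Add(35, Mul(3, 5)), 96) = Mul(Add(35, 15), 96) = Mul(50, 96) = 4800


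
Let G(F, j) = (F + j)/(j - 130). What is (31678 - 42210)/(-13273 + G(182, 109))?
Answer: 18431/23252 ≈ 0.79266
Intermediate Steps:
G(F, j) = (F + j)/(-130 + j)
(31678 - 42210)/(-13273 + G(182, 109)) = (31678 - 42210)/(-13273 + (182 + 109)/(-130 + 109)) = -10532/(-13273 + 291/(-21)) = -10532/(-13273 - 1/21*291) = -10532/(-13273 - 97/7) = -10532/(-93008/7) = -10532*(-7/93008) = 18431/23252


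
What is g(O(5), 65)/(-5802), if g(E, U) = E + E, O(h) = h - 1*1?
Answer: -4/2901 ≈ -0.0013788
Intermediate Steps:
O(h) = -1 + h (O(h) = h - 1 = -1 + h)
g(E, U) = 2*E
g(O(5), 65)/(-5802) = (2*(-1 + 5))/(-5802) = (2*4)*(-1/5802) = 8*(-1/5802) = -4/2901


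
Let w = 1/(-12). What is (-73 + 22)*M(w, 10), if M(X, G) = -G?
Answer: 510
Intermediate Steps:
w = -1/12 ≈ -0.083333
(-73 + 22)*M(w, 10) = (-73 + 22)*(-1*10) = -51*(-10) = 510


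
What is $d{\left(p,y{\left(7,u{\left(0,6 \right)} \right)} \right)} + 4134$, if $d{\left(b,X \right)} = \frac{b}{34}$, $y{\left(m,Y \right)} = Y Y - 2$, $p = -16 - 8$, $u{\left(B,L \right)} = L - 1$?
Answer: $\frac{70266}{17} \approx 4133.3$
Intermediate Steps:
$u{\left(B,L \right)} = -1 + L$
$p = -24$ ($p = -16 - 8 = -24$)
$y{\left(m,Y \right)} = -2 + Y^{2}$ ($y{\left(m,Y \right)} = Y^{2} - 2 = -2 + Y^{2}$)
$d{\left(b,X \right)} = \frac{b}{34}$ ($d{\left(b,X \right)} = b \frac{1}{34} = \frac{b}{34}$)
$d{\left(p,y{\left(7,u{\left(0,6 \right)} \right)} \right)} + 4134 = \frac{1}{34} \left(-24\right) + 4134 = - \frac{12}{17} + 4134 = \frac{70266}{17}$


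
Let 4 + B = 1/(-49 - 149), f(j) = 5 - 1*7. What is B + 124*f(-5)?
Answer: -49897/198 ≈ -252.01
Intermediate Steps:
f(j) = -2 (f(j) = 5 - 7 = -2)
B = -793/198 (B = -4 + 1/(-49 - 149) = -4 + 1/(-198) = -4 - 1/198 = -793/198 ≈ -4.0051)
B + 124*f(-5) = -793/198 + 124*(-2) = -793/198 - 248 = -49897/198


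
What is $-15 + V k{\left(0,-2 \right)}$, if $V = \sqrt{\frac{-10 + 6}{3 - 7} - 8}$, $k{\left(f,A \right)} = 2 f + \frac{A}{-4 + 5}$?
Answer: $-15 - 2 i \sqrt{7} \approx -15.0 - 5.2915 i$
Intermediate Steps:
$k{\left(f,A \right)} = A + 2 f$ ($k{\left(f,A \right)} = 2 f + \frac{A}{1} = 2 f + 1 A = 2 f + A = A + 2 f$)
$V = i \sqrt{7}$ ($V = \sqrt{- \frac{4}{-4} - 8} = \sqrt{\left(-4\right) \left(- \frac{1}{4}\right) - 8} = \sqrt{1 - 8} = \sqrt{-7} = i \sqrt{7} \approx 2.6458 i$)
$-15 + V k{\left(0,-2 \right)} = -15 + i \sqrt{7} \left(-2 + 2 \cdot 0\right) = -15 + i \sqrt{7} \left(-2 + 0\right) = -15 + i \sqrt{7} \left(-2\right) = -15 - 2 i \sqrt{7}$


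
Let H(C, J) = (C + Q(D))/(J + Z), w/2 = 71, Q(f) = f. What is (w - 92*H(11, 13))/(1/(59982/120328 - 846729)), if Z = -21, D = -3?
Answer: -35267935545/178 ≈ -1.9813e+8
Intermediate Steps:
w = 142 (w = 2*71 = 142)
H(C, J) = (-3 + C)/(-21 + J) (H(C, J) = (C - 3)/(J - 21) = (-3 + C)/(-21 + J))
(w - 92*H(11, 13))/(1/(59982/120328 - 846729)) = (142 - 92*(-3 + 11)/(-21 + 13))/(1/(59982/120328 - 846729)) = (142 - 92*8/(-8))/(1/(59982*(1/120328) - 846729)) = (142 - (-23)*8/2)/(1/(2307/4628 - 846729)) = (142 - 92*(-1))/(1/(-3918659505/4628)) = (142 + 92)/(-4628/3918659505) = 234*(-3918659505/4628) = -35267935545/178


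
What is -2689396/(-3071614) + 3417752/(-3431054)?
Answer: -317637997086/2634718375289 ≈ -0.12056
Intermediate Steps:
-2689396/(-3071614) + 3417752/(-3431054) = -2689396*(-1/3071614) + 3417752*(-1/3431054) = 1344698/1535807 - 1708876/1715527 = -317637997086/2634718375289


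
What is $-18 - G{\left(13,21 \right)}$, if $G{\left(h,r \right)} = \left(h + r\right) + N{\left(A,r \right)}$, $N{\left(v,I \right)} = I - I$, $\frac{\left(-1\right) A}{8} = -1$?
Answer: $-52$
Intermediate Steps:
$A = 8$ ($A = \left(-8\right) \left(-1\right) = 8$)
$N{\left(v,I \right)} = 0$
$G{\left(h,r \right)} = h + r$ ($G{\left(h,r \right)} = \left(h + r\right) + 0 = h + r$)
$-18 - G{\left(13,21 \right)} = -18 - \left(13 + 21\right) = -18 - 34 = -52$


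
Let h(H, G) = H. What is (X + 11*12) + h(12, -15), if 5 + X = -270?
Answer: -131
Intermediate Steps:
X = -275 (X = -5 - 270 = -275)
(X + 11*12) + h(12, -15) = (-275 + 11*12) + 12 = (-275 + 132) + 12 = -143 + 12 = -131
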